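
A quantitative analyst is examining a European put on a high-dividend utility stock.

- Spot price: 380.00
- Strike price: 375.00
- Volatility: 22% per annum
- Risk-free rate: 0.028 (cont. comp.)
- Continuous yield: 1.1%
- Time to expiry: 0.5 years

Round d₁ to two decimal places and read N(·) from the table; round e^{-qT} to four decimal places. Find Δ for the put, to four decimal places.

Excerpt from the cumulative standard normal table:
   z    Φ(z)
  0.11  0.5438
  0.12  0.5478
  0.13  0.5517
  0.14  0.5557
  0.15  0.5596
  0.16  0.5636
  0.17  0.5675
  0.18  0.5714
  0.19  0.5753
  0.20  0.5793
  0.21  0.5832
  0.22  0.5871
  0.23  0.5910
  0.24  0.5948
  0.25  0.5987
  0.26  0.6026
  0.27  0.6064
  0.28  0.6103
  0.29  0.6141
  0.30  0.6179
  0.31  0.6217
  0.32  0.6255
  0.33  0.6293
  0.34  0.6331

-0.4106

σ√T = 0.22 × 0.7071 = 0.1556
ln(S/K) + (r − q + σ²/2)T = ln(380/375) + (0.028 − 0.011 + 0.22²/2)·0.5 = 0.0132 + 0.0206 = 0.0338
d₁ = 0.0338 / 0.1556 = 0.2176 ⇒ 0.22
N(d₁) = N(0.22) = 0.5871
Δ_put = exp(−qT)·(N(d₁) − 1) = 0.9945·(0.5871 − 1) = -0.4106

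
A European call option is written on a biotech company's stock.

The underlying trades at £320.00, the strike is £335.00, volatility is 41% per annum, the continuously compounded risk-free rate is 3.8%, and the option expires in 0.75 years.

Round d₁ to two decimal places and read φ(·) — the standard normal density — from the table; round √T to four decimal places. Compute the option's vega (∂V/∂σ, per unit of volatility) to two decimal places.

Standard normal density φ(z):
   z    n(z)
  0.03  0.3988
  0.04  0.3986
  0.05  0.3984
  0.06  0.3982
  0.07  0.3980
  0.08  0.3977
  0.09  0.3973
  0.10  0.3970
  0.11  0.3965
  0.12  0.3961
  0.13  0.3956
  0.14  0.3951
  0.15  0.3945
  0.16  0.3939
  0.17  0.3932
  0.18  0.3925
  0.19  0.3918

109.63

σ√T = 0.41 × 0.8660 = 0.3551
d₁ = [ln(320/335) + (0.038 + ½·0.41²)·0.75] / (σ√T) = (-0.0458 + 0.0915) / 0.3551 = 0.1288 which rounds to 0.13
√T = √0.75 = 0.8660
φ(d₁) = φ(0.13) = 0.3956
vega = S·φ(d₁)·√T = 320·0.3956·0.8660 = 109.6287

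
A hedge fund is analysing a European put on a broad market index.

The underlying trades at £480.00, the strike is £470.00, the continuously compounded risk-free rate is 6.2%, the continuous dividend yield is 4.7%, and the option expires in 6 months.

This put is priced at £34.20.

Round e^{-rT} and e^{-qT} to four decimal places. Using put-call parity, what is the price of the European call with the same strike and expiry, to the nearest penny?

£47.40

exp(−qT) = exp(−0.047·0.5) = 0.9768;  exp(−rT) = exp(−0.062·0.5) = 0.9695
Put-call parity: C − P = S·e^(−qT) − K·e^(−rT) = 480·0.9768 − 470·0.9695 = 468.8640 − 455.6650 = 13.1990
C = P + (C − P) = 34.20 + (13.1990) = 47.3990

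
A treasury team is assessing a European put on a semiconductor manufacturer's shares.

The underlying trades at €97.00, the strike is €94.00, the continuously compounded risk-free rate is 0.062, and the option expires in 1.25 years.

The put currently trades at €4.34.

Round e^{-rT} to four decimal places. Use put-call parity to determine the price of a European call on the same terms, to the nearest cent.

€14.35

exp(−rT) = exp(−0.062·1.25) = 0.9254
Put-call parity: C − P = S − K·e^(−rT) = 97 − 94·0.9254 = 97 − 86.9876 = 10.0124
C = P + (C − P) = 4.34 + (10.0124) = 14.3524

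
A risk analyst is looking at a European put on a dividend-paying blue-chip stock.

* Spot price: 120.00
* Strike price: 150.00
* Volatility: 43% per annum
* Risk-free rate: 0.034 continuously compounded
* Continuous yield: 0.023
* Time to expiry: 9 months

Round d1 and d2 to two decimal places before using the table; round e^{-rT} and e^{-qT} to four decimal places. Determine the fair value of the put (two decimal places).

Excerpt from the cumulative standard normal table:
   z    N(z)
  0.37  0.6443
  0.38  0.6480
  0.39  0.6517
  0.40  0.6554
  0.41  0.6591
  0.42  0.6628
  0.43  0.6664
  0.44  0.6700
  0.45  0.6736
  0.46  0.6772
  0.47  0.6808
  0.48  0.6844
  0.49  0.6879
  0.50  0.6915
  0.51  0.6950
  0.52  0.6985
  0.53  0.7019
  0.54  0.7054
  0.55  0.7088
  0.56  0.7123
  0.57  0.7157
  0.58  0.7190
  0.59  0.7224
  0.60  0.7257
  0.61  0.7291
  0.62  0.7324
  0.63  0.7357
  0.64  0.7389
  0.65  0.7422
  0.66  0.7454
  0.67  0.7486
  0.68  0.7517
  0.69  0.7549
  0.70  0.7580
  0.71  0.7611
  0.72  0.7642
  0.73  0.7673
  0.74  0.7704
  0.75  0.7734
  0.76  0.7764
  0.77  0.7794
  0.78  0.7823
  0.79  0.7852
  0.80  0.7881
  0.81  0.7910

T = 0.75;  σ√T = 0.3724
d₁ = [ln(120/150) + (0.034 − 0.023 + ½·0.43²)·0.75] / (σ√T) = (-0.2231 + 0.0776) / 0.3724 = -0.3909 which rounds to -0.39
d₂ = -0.3909 − 0.3724 = -0.7633 which rounds to -0.76
e^(−qT) = e^(−0.023·0.75) = 0.9829;  e^(−rT) = e^(−0.034·0.75) = 0.9748
P = 150·0.9748·N(0.76) − 120·0.9829·N(0.39) = 150·0.9748·0.7764 − 120·0.9829·0.6517 = 113.5252 − 76.8667 = 36.6585

36.66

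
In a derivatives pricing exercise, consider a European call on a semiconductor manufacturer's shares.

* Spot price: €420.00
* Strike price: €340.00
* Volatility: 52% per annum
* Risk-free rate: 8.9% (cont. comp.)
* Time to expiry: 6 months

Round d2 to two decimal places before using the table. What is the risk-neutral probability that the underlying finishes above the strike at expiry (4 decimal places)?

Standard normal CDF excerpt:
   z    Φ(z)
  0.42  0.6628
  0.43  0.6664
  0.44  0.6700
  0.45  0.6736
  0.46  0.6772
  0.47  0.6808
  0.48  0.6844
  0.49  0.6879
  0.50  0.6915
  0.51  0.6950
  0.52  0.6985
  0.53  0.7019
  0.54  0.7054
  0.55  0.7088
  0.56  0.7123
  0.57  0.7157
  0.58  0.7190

T = 0.5;  σ√T = 0.3677
d₁ = [ln(420/340) + (0.089 + 0.52²/2)·0.5] / 0.3677 = [0.2113 + 0.1121] / 0.3677 = 0.8796 ⇒ 0.88
d₂ = d₁ − σ√T = 0.8796 − 0.3677 = 0.5119 ⇒ 0.51
Risk-neutral Pr[S_T > K] = N(d₂) = N(0.51) = 0.6950

0.6950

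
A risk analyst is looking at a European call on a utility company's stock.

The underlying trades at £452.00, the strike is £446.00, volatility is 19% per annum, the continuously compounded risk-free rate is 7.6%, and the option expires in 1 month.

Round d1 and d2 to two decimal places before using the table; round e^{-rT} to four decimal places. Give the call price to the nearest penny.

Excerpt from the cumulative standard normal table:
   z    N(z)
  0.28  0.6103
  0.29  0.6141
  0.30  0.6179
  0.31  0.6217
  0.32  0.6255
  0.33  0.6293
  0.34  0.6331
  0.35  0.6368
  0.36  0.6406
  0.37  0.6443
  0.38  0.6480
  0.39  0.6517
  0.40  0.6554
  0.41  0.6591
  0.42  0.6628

T = 0.08333;  σ√T = 0.0548
d₁ = [ln(452/446) + (0.076 + ½·0.19²)·0.08333] / (σ√T) = (0.0134 + 0.0078) / 0.0548 = 0.3865 ⇒ 0.39
d₂ = 0.3865 − 0.0548 = 0.3317 ⇒ 0.33
e^(−rT) = e^(−0.076·0.08333) = 0.9937
N(d₁) = N(0.39) = 0.6517;  N(d₂) = N(0.33) = 0.6293
C = 452·0.6517 − 446·0.9937·0.6293 = 294.5684 − 278.8996 = 15.6688

£15.67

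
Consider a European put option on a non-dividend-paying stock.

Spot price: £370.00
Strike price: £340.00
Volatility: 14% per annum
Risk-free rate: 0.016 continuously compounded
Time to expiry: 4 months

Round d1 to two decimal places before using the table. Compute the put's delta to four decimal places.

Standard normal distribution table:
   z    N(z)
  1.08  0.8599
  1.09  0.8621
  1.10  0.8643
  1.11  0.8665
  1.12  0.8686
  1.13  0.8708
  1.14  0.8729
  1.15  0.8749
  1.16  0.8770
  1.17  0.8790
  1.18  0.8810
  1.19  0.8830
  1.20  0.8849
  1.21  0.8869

-0.1251

T = 0.3333;  σ√T = 0.0808
d₁ = [ln(370/340) + (0.016 + 0.14²/2)·0.3333] / 0.0808 = [0.0846 + 0.0086] / 0.0808 = 1.1525 which rounds to 1.15
N(d₁) = N(1.15) = 0.8749
Δ_put = N(d₁) − 1 = 0.8749 − 1 = -0.1251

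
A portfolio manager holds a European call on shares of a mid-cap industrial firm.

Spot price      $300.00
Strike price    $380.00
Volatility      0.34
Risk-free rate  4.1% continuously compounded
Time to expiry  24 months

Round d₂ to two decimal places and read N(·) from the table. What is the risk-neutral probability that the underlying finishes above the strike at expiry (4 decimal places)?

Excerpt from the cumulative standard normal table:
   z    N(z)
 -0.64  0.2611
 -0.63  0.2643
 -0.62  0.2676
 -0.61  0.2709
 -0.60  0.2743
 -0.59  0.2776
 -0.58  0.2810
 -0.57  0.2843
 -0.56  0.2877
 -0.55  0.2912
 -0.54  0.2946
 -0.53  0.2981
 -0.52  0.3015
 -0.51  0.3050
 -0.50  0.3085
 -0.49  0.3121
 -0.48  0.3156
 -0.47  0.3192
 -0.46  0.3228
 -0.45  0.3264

0.2877

σ√T = 0.34 × 1.4142 = 0.4808
d₁ = [ln(300/380) + (0.041 + 0.34²/2)·2] / 0.4808 = [-0.2364 + 0.1976] / 0.4808 = -0.0807 ⇒ -0.08
d₂ = d₁ − σ√T = -0.0807 − 0.4808 = -0.5615 ⇒ -0.56
Pr(exercise) under Q = N(d₂) = 0.2877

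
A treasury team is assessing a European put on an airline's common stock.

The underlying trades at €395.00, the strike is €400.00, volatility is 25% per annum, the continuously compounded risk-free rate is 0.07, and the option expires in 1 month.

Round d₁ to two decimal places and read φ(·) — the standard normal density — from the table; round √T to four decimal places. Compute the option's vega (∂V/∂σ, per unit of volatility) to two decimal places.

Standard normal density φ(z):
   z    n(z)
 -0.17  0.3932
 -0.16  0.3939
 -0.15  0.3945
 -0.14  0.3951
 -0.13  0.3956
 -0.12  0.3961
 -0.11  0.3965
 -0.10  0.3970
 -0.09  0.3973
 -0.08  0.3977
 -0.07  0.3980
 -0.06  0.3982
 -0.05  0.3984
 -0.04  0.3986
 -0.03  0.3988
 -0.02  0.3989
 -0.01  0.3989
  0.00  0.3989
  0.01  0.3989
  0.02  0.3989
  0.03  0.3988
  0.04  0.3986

σ√T = 0.25·√0.08333 = 0.0722
d₁ = [ln(395/400) + (0.07 + 0.25²/2)·0.08333] / 0.0722 = [-0.0126 + 0.0084] / 0.0722 = -0.0574 ⇒ -0.06
√T = √0.08333 = 0.2887
φ(d₁) = φ(-0.06) = 0.3982
vega = S·φ(d₁)·√T = 395·0.3982·0.2887 = 45.4093

45.41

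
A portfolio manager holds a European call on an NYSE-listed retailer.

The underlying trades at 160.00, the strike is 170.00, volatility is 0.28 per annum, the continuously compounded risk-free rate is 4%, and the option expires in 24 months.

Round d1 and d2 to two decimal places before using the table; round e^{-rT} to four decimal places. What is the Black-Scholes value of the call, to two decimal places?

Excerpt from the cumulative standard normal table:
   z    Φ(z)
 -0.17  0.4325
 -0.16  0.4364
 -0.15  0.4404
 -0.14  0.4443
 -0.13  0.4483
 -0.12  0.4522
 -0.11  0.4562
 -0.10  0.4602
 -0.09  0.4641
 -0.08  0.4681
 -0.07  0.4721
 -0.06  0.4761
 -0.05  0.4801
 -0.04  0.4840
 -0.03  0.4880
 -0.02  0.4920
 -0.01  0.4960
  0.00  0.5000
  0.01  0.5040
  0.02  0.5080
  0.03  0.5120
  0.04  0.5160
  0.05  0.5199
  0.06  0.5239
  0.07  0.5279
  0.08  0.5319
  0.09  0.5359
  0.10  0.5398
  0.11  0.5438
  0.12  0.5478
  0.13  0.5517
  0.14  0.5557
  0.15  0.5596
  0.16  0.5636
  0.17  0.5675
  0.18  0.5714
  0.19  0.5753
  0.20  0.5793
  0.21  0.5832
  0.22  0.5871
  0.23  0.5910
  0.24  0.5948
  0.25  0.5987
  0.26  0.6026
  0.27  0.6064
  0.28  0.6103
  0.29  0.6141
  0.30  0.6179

26.68

σ√T = 0.28·√2 = 0.3960
ln(S/K) + (r + σ²/2)T = ln(160/170) + (0.04 + 0.28²/2)·2 = -0.0606 + 0.1584 = 0.0978
d₁ = 0.0978 / 0.3960 = 0.2469 ⇒ 0.25
d₂ = d₁ − σ√T = 0.2469 − 0.3960 = -0.1491 ⇒ -0.15
exp(−rT) = exp(−0.04·2) = 0.9231
C = 160·N(0.25) − 170·0.9231·N(-0.15) = 160·0.5987 − 170·0.9231·0.4404 = 95.7920 − 69.1107 = 26.6813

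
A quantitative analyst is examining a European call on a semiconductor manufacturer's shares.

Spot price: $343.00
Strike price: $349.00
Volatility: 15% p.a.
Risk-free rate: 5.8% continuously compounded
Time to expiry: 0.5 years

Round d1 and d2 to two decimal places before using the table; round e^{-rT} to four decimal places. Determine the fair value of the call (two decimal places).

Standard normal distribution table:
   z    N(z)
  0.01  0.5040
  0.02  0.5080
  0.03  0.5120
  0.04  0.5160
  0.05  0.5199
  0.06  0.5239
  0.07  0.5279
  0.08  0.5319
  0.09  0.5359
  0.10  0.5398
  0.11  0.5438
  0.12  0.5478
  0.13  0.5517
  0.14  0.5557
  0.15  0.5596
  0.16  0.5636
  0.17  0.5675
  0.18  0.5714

T = 0.5;  σ√T = 0.1061
d₁ = [ln(343/349) + (0.058 + 0.15²/2)·0.5] / 0.1061 = [-0.0173 + 0.0346] / 0.1061 = 0.1630 ⇒ 0.16
d₂ = d₁ − σ√T = 0.1630 − 0.1061 = 0.0569 ⇒ 0.06
e^(−rT) = e^(−0.058·0.5) = 0.9714
C = 343·N(0.16) − 349·0.9714·N(0.06) = 343·0.5636 − 349·0.9714·0.5239 = 193.3148 − 177.6118 = 15.7030

$15.70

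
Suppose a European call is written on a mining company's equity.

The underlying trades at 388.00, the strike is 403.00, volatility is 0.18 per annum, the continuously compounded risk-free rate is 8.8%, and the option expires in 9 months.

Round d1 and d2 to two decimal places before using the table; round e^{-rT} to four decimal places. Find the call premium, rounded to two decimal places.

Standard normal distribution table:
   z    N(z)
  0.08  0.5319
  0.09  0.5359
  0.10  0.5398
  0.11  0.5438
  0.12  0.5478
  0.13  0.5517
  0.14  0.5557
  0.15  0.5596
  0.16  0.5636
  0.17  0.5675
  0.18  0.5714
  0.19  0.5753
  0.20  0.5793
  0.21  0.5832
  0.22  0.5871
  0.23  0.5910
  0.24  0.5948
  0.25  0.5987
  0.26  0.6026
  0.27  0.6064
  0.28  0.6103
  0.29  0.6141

30.17

T = 0.75;  σ√T = 0.1559
ln(S/K) + (r + σ²/2)T = ln(388/403) + (0.088 + 0.18²/2)·0.75 = -0.0379 + 0.0781 = 0.0402
d₁ = 0.0402 / 0.1559 = 0.2580 which rounds to 0.26
d₂ = d₁ − σ√T = 0.2580 − 0.1559 = 0.1021 which rounds to 0.10
e^(−rT) = e^(−0.088·0.75) = 0.9361
N(d₁) = N(0.26) = 0.6026;  N(d₂) = N(0.10) = 0.5398
C = 388·0.6026 − 403·0.9361·0.5398 = 233.8088 − 203.6386 = 30.1702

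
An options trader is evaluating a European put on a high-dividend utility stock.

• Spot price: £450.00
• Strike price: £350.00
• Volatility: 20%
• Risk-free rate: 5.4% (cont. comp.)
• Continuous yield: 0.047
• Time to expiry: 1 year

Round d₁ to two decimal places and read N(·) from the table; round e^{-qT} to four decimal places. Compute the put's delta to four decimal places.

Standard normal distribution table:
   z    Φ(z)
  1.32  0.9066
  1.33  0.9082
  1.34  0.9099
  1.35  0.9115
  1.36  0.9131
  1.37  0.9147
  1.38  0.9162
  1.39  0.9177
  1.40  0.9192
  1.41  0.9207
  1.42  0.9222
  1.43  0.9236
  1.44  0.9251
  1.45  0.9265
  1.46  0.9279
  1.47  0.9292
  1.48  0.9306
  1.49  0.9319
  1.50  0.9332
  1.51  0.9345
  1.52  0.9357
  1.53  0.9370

T = 1;  σ√T = 0.2000
d₁ = [ln(450/350) + (0.054 − 0.047 + ½·0.2²)·1] / (σ√T) = (0.2513 + 0.0270) / 0.2000 = 1.3916 ⇒ 1.39
N(d₁) = N(1.39) = 0.9177
Δ_put = e^(−qT)·(N(d₁) − 1) = 0.9541·(0.9177 − 1) = -0.0785

-0.0785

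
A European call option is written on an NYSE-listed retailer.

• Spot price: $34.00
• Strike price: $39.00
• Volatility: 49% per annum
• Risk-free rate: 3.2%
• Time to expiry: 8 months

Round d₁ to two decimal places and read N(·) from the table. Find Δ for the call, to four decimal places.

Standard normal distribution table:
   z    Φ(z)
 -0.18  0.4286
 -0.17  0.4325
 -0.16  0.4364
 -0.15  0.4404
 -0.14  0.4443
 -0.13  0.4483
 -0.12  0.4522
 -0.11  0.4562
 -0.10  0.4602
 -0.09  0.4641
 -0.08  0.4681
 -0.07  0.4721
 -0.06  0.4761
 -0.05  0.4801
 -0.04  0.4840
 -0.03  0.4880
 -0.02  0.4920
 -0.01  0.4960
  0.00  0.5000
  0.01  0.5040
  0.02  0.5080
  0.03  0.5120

T = 0.6667;  σ√T = 0.4001
ln(S/K) + (r + σ²/2)T = ln(34/39) + (0.032 + 0.49²/2)·0.6667 = -0.1372 + 0.1014 = -0.0358
d₁ = -0.0358 / 0.4001 = -0.0896 → -0.09
N(d₁) = N(-0.09) = 0.4641
Δ_call = N(d₁) = 0.4641

0.4641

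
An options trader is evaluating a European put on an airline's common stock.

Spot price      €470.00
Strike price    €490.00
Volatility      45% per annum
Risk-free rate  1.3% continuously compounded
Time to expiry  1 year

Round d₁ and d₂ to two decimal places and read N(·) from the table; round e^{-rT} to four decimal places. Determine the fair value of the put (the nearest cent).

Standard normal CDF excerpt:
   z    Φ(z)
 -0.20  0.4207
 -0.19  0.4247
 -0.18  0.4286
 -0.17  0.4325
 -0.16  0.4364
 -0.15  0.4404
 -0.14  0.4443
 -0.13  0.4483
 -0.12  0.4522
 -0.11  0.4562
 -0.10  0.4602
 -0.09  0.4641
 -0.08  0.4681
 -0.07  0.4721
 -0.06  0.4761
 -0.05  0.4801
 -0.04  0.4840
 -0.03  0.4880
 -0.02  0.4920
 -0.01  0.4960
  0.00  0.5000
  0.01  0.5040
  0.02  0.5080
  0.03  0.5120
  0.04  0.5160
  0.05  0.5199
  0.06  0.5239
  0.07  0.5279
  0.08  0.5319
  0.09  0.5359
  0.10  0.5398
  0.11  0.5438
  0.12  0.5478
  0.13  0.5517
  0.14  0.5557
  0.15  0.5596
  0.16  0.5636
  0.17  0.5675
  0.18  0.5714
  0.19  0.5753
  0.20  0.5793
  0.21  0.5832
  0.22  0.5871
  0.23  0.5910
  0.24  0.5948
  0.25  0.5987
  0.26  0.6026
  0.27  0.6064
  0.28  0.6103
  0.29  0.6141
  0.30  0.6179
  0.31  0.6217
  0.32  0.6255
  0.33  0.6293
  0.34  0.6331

€91.92

σ√T = 0.45 × 1.0000 = 0.4500
d₁ = [ln(470/490) + (0.013 + 0.45²/2)·1] / 0.4500 = [-0.0417 + 0.1143] / 0.4500 = 0.1613 ⇒ 0.16
d₂ = d₁ − σ√T = 0.1613 − 0.4500 = -0.2887 ⇒ -0.29
exp(−rT) = exp(−0.013·1) = 0.9871
N(−d₂) = N(0.29) = 0.6141;  N(−d₁) = N(-0.16) = 0.4364
P = 490·0.9871·0.6141 − 470·0.4364 = 297.0273 − 205.1080 = 91.9193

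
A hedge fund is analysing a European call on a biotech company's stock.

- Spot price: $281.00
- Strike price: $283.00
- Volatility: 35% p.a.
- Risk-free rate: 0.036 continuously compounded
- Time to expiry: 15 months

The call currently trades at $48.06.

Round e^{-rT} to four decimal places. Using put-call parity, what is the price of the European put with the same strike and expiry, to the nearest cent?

$37.61

e^(−rT) = e^(−0.036·1.25) = 0.9560
Put-call parity: C − P = S − K·e^(−rT) = 281 − 283·0.9560 = 281 − 270.5480 = 10.4520
P = C − (C − P) = 48.06 − (10.4520) = 37.6080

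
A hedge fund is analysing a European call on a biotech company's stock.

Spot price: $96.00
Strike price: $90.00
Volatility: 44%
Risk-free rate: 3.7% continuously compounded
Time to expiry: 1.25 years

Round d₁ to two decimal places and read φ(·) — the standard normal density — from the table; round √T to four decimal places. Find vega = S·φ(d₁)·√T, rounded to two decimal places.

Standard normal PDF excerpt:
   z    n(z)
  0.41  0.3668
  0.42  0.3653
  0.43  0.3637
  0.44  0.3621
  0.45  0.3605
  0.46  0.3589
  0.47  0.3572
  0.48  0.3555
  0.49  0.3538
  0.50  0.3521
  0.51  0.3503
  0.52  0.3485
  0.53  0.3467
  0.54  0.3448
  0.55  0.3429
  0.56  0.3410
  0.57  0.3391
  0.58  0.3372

38.34

σ√T = 0.44·√1.25 = 0.4919
d₁ = [ln(96/90) + (0.037 + 0.44²/2)·1.25] / 0.4919 = [0.0645 + 0.1673] / 0.4919 = 0.4712 ⇒ 0.47
√T = √1.25 = 1.1180
φ(d₁) = φ(0.47) = 0.3572
vega = S·φ(d₁)·√T = 96·0.3572·1.1180 = 38.3376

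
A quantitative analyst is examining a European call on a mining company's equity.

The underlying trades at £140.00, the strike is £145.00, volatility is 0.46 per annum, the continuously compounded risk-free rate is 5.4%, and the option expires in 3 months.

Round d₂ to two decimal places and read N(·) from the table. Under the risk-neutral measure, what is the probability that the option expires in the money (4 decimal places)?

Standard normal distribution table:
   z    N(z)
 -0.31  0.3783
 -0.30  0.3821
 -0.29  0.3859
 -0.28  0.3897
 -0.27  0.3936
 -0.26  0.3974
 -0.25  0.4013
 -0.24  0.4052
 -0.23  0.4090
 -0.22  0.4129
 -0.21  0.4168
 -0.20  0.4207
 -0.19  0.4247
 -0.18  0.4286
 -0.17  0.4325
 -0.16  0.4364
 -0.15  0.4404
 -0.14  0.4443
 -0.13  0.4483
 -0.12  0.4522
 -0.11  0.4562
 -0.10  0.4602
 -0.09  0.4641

T = 0.25;  σ√T = 0.2300
d₁ = [ln(140/145) + (0.054 + 0.46²/2)·0.25] / 0.2300 = [-0.0351 + 0.0399] / 0.2300 = 0.0211 ≈ 0.02
d₂ = d₁ − σ√T = 0.0211 − 0.2300 = -0.2089 ≈ -0.21
Risk-neutral Pr[S_T > K] = N(d₂) = N(-0.21) = 0.4168

0.4168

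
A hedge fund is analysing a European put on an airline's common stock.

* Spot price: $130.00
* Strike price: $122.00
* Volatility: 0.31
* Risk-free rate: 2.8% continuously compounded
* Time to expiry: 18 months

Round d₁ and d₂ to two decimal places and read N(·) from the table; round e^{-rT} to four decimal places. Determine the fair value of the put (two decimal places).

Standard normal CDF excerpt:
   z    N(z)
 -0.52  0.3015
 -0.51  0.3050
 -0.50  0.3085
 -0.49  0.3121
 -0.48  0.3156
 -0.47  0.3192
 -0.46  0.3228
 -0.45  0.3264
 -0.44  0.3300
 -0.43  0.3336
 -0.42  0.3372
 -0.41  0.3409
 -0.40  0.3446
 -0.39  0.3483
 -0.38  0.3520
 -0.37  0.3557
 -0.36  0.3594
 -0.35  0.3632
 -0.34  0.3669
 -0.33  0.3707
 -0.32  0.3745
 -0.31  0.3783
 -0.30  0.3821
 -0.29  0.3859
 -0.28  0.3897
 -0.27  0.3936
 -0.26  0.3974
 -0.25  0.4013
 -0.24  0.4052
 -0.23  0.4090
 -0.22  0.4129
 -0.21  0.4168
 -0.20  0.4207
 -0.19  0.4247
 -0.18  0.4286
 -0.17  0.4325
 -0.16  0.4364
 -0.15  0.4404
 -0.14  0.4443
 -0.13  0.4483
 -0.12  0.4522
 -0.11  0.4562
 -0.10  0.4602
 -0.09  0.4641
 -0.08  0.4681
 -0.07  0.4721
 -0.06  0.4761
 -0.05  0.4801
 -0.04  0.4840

σ√T = 0.31 × 1.2247 = 0.3797
d₁ = [ln(130/122) + (0.028 + ½·0.31²)·1.5] / (σ√T) = (0.0635 + 0.1141) / 0.3797 = 0.4677 → 0.47
d₂ = 0.4677 − 0.3797 = 0.0881 → 0.09
exp(−rT) = exp(−0.028·1.5) = 0.9589
N(−d₂) = N(-0.09) = 0.4641;  N(−d₁) = N(-0.47) = 0.3192
P = 122·0.9589·0.4641 − 130·0.3192 = 54.2931 − 41.4960 = 12.7971

$12.80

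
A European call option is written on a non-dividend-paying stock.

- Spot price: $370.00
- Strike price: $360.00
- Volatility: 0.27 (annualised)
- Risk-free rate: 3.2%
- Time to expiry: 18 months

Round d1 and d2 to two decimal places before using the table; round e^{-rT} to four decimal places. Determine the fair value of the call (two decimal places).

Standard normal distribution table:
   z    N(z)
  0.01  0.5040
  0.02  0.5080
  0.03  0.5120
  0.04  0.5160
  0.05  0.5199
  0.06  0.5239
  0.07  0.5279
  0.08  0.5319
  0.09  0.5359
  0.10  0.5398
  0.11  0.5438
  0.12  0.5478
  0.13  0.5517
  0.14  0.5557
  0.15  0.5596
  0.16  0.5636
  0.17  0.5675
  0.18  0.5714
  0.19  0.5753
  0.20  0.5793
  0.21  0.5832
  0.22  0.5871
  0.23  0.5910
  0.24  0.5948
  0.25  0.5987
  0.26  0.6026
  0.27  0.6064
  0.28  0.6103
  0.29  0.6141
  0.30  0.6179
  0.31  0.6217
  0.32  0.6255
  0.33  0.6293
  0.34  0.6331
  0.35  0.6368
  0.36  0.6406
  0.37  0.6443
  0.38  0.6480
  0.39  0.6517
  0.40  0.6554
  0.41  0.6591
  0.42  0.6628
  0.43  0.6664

σ√T = 0.27 × 1.2247 = 0.3307
d₁ = [ln(370/360) + (0.032 + 0.27²/2)·1.5] / 0.3307 = [0.0274 + 0.1027] / 0.3307 = 0.3934 ≈ 0.39
d₂ = d₁ − σ√T = 0.3934 − 0.3307 = 0.0627 ≈ 0.06
e^(−rT) = e^(−0.032·1.5) = 0.9531
C = 370·N(0.39) − 360·0.9531·N(0.06) = 370·0.6517 − 360·0.9531·0.5239 = 241.1290 − 179.7585 = 61.3705

$61.37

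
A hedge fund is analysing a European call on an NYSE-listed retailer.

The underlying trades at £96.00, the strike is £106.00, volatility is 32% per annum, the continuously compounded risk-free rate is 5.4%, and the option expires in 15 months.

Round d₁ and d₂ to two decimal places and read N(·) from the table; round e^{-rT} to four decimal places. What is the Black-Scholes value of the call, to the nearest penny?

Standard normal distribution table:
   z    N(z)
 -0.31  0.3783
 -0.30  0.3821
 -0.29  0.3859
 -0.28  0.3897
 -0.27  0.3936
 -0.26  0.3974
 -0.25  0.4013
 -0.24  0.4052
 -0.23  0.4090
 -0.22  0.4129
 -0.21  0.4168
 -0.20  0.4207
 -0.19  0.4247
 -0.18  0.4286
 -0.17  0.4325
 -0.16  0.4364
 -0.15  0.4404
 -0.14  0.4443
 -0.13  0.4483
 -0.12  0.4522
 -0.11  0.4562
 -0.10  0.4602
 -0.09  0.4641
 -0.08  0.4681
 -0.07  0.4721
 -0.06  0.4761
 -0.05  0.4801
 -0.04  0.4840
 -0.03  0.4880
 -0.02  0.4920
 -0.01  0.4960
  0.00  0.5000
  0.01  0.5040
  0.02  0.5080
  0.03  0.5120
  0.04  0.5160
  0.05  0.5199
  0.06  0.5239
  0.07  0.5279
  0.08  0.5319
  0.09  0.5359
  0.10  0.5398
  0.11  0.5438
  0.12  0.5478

£12.45

σ√T = 0.32 × 1.1180 = 0.3578
d₁ = [ln(96/106) + (0.054 + 0.32²/2)·1.25] / 0.3578 = [-0.0991 + 0.1315] / 0.3578 = 0.0906 ≈ 0.09
d₂ = d₁ − σ√T = 0.0906 − 0.3578 = -0.2672 ≈ -0.27
e^(−rT) = e^(−0.054·1.25) = 0.9347
N(d₁) = N(0.09) = 0.5359;  N(d₂) = N(-0.27) = 0.3936
C = 96·0.5359 − 106·0.9347·0.3936 = 51.4464 − 38.9972 = 12.4492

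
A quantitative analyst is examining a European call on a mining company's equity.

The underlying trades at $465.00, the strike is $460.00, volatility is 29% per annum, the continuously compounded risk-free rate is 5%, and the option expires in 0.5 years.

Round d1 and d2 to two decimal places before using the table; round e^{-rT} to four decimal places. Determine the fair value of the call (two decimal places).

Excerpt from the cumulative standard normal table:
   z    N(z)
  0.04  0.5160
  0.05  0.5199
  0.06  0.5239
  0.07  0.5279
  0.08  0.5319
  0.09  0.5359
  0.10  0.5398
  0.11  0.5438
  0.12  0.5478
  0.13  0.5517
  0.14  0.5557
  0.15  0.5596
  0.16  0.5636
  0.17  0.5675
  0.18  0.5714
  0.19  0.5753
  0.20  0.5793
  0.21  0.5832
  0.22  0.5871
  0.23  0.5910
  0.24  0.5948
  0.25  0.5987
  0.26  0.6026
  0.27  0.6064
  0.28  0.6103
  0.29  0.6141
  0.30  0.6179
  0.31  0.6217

$46.95

σ√T = 0.29·√0.5 = 0.2051
d₁ = [ln(465/460) + (0.05 + ½·0.29²)·0.5] / (σ√T) = (0.0108 + 0.0460) / 0.2051 = 0.2772 → 0.28
d₂ = 0.2772 − 0.2051 = 0.0721 → 0.07
e^(−rT) = e^(−0.05·0.5) = 0.9753
C = 465·N(0.28) − 460·0.9753·N(0.07) = 465·0.6103 − 460·0.9753·0.5279 = 283.7895 − 236.8360 = 46.9535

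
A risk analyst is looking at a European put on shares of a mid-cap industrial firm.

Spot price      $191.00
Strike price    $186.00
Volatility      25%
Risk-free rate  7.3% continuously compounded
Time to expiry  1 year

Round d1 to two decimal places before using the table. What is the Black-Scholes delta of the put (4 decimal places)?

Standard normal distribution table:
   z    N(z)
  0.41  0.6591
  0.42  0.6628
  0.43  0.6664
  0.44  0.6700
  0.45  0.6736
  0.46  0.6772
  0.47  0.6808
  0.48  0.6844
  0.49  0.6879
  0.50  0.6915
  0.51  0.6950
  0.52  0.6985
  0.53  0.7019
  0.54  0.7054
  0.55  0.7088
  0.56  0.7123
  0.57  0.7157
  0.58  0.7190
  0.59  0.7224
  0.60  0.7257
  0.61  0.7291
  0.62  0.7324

-0.3015

T = 1;  σ√T = 0.2500
d₁ = [ln(191/186) + (0.073 + 0.25²/2)·1] / 0.2500 = [0.0265 + 0.1042] / 0.2500 = 0.5231 ≈ 0.52
N(d₁) = N(0.52) = 0.6985
Δ_put = N(d₁) − 1 = 0.6985 − 1 = -0.3015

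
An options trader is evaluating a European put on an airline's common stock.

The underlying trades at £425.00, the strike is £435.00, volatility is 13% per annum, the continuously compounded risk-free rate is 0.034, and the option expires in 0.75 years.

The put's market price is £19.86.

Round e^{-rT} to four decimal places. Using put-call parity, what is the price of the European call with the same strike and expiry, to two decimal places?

£20.82

exp(−rT) = exp(−0.034·0.75) = 0.9748
Put-call parity: C − P = S − K·e^(−rT) = 425 − 435·0.9748 = 425 − 424.0380 = 0.9620
C = P + (C − P) = 19.86 + (0.9620) = 20.8220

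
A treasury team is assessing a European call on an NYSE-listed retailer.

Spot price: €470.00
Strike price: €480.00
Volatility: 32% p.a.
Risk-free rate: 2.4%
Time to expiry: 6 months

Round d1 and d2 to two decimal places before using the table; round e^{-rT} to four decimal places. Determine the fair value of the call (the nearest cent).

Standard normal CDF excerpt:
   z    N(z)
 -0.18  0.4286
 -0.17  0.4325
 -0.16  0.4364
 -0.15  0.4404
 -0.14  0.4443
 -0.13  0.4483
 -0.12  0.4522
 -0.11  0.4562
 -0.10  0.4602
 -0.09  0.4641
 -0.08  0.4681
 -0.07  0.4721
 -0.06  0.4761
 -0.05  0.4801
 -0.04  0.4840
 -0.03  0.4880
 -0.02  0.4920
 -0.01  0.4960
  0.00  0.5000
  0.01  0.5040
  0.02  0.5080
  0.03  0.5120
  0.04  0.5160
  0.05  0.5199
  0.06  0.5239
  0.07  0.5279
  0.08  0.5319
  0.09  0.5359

σ√T = 0.32 × 0.7071 = 0.2263
d₁ = [ln(470/480) + (0.024 + 0.32²/2)·0.5] / 0.2263 = [-0.0211 + 0.0376] / 0.2263 = 0.0731 → 0.07
d₂ = d₁ − σ√T = 0.0731 − 0.2263 = -0.1531 → -0.15
exp(−rT) = exp(−0.024·0.5) = 0.9881
N(d₁) = N(0.07) = 0.5279;  N(d₂) = N(-0.15) = 0.4404
C = 470·0.5279 − 480·0.9881·0.4404 = 248.1130 − 208.8764 = 39.2366

€39.24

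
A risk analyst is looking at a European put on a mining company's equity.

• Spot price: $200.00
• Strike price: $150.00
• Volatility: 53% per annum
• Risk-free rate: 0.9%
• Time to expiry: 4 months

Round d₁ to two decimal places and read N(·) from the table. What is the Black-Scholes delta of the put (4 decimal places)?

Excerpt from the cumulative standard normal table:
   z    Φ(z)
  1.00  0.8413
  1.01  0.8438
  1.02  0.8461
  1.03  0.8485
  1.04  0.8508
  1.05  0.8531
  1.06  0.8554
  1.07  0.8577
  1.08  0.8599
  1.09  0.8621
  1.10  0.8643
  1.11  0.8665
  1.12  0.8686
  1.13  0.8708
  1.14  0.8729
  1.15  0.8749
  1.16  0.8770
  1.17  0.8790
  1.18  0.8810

σ√T = 0.53 × 0.5774 = 0.3060
d₁ = [ln(200/150) + (0.009 + 0.53²/2)·0.3333] / 0.3060 = [0.2877 + 0.0498] / 0.3060 = 1.1030 ⇒ 1.10
N(d₁) = N(1.10) = 0.8643
Δ_put = N(d₁) − 1 = 0.8643 − 1 = -0.1357

-0.1357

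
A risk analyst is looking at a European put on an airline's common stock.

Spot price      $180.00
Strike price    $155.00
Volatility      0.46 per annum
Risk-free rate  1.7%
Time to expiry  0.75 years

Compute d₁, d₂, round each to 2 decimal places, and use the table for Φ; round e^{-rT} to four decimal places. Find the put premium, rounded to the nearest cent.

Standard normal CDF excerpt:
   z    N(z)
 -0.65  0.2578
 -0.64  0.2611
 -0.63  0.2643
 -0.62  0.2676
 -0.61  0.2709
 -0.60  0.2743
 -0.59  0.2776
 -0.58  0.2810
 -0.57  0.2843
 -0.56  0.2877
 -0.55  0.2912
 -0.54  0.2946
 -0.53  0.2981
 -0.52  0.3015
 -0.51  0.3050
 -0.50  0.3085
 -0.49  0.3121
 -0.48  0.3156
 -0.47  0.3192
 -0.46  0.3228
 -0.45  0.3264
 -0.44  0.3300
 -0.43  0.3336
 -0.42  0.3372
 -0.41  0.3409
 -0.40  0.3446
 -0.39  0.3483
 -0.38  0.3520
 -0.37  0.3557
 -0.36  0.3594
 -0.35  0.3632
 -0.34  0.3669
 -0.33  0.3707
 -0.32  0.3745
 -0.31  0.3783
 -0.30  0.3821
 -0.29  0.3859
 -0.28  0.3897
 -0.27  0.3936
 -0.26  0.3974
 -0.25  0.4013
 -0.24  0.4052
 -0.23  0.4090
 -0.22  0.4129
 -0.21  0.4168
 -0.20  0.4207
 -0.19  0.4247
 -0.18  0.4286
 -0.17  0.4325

$15.02

σ√T = 0.46·√0.75 = 0.3984
d₁ = [ln(180/155) + (0.017 + 0.46²/2)·0.75] / 0.3984 = [0.1495 + 0.0921] / 0.3984 = 0.6065 ⇒ 0.61
d₂ = d₁ − σ√T = 0.6065 − 0.3984 = 0.2082 ⇒ 0.21
e^(−rT) = e^(−0.017·0.75) = 0.9873
P = 155·0.9873·N(-0.21) − 180·N(-0.61) = 155·0.9873·0.4168 − 180·0.2709 = 63.7835 − 48.7620 = 15.0215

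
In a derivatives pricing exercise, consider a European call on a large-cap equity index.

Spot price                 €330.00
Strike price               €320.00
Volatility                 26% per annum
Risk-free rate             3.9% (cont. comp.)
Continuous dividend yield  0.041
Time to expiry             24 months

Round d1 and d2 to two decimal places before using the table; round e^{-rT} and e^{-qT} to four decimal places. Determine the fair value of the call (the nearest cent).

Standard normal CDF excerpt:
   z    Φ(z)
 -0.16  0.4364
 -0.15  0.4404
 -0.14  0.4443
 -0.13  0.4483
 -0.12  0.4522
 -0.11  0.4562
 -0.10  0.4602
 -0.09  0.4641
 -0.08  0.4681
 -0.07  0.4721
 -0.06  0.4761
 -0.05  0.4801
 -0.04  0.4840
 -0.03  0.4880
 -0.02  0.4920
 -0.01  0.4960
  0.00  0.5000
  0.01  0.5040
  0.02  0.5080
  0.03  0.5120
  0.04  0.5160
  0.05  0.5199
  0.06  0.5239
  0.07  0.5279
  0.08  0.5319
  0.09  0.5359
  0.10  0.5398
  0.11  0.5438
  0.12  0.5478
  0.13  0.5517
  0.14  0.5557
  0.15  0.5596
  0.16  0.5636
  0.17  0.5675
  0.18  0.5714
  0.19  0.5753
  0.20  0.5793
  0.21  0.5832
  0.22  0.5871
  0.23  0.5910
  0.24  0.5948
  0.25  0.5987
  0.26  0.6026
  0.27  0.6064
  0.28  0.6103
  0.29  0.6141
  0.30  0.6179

€48.17

T = 2;  σ√T = 0.3677
d₁ = [ln(330/320) + (0.039 − 0.041 + ½·0.26²)·2] / (σ√T) = (0.0308 + 0.0636) / 0.3677 = 0.2567 → 0.26
d₂ = 0.2567 − 0.3677 = -0.1110 → -0.11
e^(−qT) = e^(−0.041·2) = 0.9213;  e^(−rT) = e^(−0.039·2) = 0.9250
N(d₁) = N(0.26) = 0.6026;  N(d₂) = N(-0.11) = 0.4562
C = 330·0.9213·0.6026 − 320·0.9250·0.4562 = 183.2079 − 135.0352 = 48.1727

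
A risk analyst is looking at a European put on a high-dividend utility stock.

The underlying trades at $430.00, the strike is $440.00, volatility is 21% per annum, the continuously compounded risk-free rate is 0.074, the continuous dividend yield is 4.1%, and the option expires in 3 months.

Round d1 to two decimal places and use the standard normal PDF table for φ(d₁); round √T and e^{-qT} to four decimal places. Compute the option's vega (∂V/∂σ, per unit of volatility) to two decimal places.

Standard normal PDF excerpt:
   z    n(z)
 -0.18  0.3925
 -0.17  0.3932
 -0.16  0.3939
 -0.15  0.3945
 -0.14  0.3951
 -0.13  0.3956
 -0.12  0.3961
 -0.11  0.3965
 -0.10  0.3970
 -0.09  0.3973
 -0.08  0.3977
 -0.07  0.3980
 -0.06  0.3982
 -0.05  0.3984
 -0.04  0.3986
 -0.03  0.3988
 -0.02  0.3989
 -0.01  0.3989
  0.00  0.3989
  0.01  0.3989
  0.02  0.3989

84.55

T = 0.25;  σ√T = 0.1050
d₁ = [ln(430/440) + (0.074 − 0.041 + 0.21²/2)·0.25] / 0.1050 = [-0.0230 + 0.0138] / 0.1050 = -0.0879 ⇒ -0.09
√T = √0.25 = 0.5000
φ(d₁) = φ(-0.09) = 0.3973
e^(−qT) = e^(−0.041·0.25) = 0.9898
vega = S·e^(−qT)·φ(d₁)·√T = 430·0.9898·0.3973·0.5000 = 84.5482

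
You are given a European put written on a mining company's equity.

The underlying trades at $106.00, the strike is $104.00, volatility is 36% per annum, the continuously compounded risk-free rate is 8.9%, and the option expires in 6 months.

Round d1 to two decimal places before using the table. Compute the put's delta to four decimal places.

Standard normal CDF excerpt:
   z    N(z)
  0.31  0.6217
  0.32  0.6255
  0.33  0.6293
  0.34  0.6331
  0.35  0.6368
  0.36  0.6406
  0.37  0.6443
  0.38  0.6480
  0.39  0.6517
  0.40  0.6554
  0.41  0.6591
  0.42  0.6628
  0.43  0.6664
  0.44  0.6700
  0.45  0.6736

T = 0.5;  σ√T = 0.2546
ln(S/K) + (r + σ²/2)T = ln(106/104) + (0.089 + 0.36²/2)·0.5 = 0.0190 + 0.0769 = 0.0959
d₁ = 0.0959 / 0.2546 = 0.3769 → 0.38
N(d₁) = N(0.38) = 0.6480
Δ_put = N(d₁) − 1 = 0.6480 − 1 = -0.3520

-0.3520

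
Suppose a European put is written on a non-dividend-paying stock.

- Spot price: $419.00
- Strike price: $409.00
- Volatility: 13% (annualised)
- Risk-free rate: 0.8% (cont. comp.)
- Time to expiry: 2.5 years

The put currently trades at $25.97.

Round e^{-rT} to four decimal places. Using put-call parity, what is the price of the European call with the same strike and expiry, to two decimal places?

exp(−rT) = exp(−0.008·2.5) = 0.9802
Put-call parity: C − P = S − K·e^(−rT) = 419 − 409·0.9802 = 419 − 400.9018 = 18.0982
C = P + (C − P) = 25.97 + (18.0982) = 44.0682

$44.07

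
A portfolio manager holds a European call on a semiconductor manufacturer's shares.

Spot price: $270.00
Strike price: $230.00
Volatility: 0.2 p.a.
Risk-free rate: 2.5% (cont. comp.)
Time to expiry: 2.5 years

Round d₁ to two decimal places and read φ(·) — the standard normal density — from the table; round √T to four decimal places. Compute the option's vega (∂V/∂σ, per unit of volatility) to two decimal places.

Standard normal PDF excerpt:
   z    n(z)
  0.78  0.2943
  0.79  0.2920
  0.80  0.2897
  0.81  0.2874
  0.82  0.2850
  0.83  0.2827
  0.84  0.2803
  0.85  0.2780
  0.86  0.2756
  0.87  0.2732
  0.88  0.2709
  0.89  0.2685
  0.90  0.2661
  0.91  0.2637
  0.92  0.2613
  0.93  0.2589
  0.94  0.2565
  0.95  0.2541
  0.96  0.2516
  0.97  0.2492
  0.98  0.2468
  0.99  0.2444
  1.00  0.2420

σ√T = 0.2 × 1.5811 = 0.3162
ln(S/K) + (r + σ²/2)T = ln(270/230) + (0.025 + 0.2²/2)·2.5 = 0.1603 + 0.1125 = 0.2728
d₁ = 0.2728 / 0.3162 = 0.8628 ⇒ 0.86
√T = √2.5 = 1.5811
φ(d₁) = φ(0.86) = 0.2756
vega = S·φ(d₁)·√T = 270·0.2756·1.5811 = 117.6528
(The put has the same vega.)

117.65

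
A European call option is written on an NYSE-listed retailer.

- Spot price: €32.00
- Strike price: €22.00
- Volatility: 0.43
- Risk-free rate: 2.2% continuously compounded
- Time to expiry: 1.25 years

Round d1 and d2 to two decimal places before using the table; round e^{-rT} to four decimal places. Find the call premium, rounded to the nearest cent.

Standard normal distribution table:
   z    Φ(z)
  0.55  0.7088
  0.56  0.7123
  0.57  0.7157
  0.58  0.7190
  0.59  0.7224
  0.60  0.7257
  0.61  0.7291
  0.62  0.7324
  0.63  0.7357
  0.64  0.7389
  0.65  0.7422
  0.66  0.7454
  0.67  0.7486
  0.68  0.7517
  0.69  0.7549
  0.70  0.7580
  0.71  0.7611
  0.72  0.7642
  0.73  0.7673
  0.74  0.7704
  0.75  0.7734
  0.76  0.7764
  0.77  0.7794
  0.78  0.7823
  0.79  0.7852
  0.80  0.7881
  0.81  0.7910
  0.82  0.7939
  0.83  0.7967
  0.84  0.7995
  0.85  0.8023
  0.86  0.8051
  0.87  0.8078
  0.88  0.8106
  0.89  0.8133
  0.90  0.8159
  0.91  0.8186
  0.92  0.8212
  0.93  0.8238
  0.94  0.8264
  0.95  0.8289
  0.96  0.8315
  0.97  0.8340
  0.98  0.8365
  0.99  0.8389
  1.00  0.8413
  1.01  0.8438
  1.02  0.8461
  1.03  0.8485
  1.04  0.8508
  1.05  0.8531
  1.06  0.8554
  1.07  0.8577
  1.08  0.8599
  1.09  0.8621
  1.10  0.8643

σ√T = 0.43·√1.25 = 0.4808
d₁ = [ln(32/22) + (0.022 + ½·0.43²)·1.25] / (σ√T) = (0.3747 + 0.1431) / 0.4808 = 1.0770 ⇒ 1.08
d₂ = 1.0770 − 0.4808 = 0.5962 ⇒ 0.60
e^(−rT) = e^(−0.022·1.25) = 0.9729
N(d₁) = N(1.08) = 0.8599;  N(d₂) = N(0.60) = 0.7257
C = 32·0.8599 − 22·0.9729·0.7257 = 27.5168 − 15.5327 = 11.9841

€11.98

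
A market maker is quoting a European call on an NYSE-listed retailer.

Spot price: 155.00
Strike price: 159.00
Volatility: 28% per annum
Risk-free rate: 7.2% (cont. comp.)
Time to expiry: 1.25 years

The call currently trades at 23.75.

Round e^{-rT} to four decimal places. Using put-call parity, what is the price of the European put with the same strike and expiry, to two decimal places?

14.06

e^(−rT) = e^(−0.072·1.25) = 0.9139
Put-call parity: C − P = S − K·e^(−rT) = 155 − 159·0.9139 = 155 − 145.3101 = 9.6899
P = C − (C − P) = 23.75 − (9.6899) = 14.0601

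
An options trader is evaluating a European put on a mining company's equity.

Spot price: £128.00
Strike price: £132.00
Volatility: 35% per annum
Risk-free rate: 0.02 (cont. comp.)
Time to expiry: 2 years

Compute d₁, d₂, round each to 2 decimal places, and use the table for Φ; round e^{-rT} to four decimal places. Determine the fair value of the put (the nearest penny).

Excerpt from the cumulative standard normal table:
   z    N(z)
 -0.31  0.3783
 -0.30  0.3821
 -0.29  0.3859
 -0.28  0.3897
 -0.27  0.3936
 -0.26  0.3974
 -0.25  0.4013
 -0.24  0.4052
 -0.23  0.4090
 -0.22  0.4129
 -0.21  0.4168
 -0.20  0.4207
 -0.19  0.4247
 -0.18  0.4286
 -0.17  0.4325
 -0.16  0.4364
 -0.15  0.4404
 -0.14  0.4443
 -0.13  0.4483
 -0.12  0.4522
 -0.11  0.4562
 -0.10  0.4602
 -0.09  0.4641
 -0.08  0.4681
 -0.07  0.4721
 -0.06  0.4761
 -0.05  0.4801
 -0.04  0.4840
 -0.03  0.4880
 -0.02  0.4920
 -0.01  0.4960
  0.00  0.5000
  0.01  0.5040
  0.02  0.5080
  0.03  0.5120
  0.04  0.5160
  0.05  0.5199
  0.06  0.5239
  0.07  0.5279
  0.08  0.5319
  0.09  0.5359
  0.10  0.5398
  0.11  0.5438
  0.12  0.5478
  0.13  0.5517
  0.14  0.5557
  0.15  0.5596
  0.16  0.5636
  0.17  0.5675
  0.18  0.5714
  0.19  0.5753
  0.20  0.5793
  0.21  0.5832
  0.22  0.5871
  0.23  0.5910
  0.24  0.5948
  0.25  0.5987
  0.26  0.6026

σ√T = 0.35·√2 = 0.4950
ln(S/K) + (r + σ²/2)T = ln(128/132) + (0.02 + 0.35²/2)·2 = -0.0308 + 0.1625 = 0.1317
d₁ = 0.1317 / 0.4950 = 0.2661 ≈ 0.27
d₂ = d₁ − σ√T = 0.2661 − 0.4950 = -0.2288 ≈ -0.23
exp(−rT) = exp(−0.02·2) = 0.9608
N(−d₂) = N(0.23) = 0.5910;  N(−d₁) = N(-0.27) = 0.3936
P = 132·0.9608·0.5910 − 128·0.3936 = 74.9539 − 50.3808 = 24.5731

£24.57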